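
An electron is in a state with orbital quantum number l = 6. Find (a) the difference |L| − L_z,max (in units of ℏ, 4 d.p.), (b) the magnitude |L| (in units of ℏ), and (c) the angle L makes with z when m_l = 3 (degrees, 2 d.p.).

|L|−L_z,max ≈ 0.4807ℏ; |L| = √42 ℏ ≈ 6.481ℏ; θ(m_l=3) ≈ 62.42°

|L| − L_z,max = (√42 − 6)ℏ ≈ 0.4807ℏ.
|L| = ℏ√(6·7) = √42 ℏ ≈ 6.481ℏ.
For m_l = 3: cos θ = 3/√42, θ ≈ 62.42°.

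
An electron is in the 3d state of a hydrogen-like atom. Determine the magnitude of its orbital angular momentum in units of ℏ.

|L| = √6 ℏ ≈ 2.449ℏ

For 3d, l = 2.
|L| = ℏ√(l(l+1)) = ℏ√(2·3) = √6 ℏ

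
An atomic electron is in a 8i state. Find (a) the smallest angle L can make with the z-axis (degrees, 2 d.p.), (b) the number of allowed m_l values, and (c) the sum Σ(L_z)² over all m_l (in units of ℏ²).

For 8i, l = 6.
cos θ_min = 6/√42, so θ_min ≈ 22.21°.
There are 2l+1 = 13 values of m_l.
Σ m_l² = 182, so Σ(L_z)² = 182 ℏ².

θ_min ≈ 22.21°; 13 values; Σ(L_z)² = 182 ℏ²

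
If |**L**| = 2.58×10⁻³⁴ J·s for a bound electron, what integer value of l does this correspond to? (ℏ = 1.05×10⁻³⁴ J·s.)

l = 2

In units of ℏ, |L| ≈ 2.457.
(|L|/ℏ)² = l(l+1) ≈ 6.04 ⇒ l = 2.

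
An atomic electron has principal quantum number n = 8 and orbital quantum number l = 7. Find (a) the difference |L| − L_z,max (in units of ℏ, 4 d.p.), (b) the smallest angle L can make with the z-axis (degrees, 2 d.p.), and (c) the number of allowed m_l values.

|L|−L_z,max ≈ 0.4833ℏ; θ_min ≈ 20.70°; 15 values

|L| − L_z,max = (2√14 − 7)ℏ ≈ 0.4833ℏ.
cos θ_min = 7/√56, so θ_min ≈ 20.70°.
There are 2l+1 = 15 values of m_l.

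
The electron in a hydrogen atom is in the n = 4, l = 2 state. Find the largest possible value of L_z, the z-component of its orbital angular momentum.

L_z,max = 2ℏ

L_z = m_l ℏ with m_l ∈ {−2, …, 2}; the maximum is m_l = 2.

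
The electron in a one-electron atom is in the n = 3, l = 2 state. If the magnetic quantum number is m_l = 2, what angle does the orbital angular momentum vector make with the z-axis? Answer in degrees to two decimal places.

θ ≈ 35.26°

|L| = √(l(l+1)) ℏ = √6 ℏ.
L_z = m_l ℏ = 2ℏ.
cos θ = L_z/|L| = 2/√6, so θ ≈ 35.26°.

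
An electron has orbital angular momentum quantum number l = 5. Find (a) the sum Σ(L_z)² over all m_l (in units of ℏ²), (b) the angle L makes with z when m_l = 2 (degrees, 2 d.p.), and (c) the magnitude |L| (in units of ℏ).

Σ(L_z)² = 110 ℏ²; θ(m_l=2) ≈ 68.58°; |L| = √30 ℏ ≈ 5.477ℏ

Σ m_l² = 110, so Σ(L_z)² = 110 ℏ².
For m_l = 2: cos θ = 2/√30, θ ≈ 68.58°.
|L| = ℏ√(5·6) = √30 ℏ ≈ 5.477ℏ.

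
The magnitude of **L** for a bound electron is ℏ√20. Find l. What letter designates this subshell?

(|L|/ℏ)² = l(l+1) = 20.
l² + l − 20 = 0 ⇒ l = 4.

l = 4 (g orbital)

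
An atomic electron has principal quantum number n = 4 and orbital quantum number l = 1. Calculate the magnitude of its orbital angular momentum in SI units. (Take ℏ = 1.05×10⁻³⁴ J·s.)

|L| = 1.48×10⁻³⁴ J·s

|L| = ℏ√(l(l+1)) = ℏ√(1·2) = √2 ℏ
Numerically, |L| = 1.414 × (1.05×10⁻³⁴ J·s) = 1.48×10⁻³⁴ J·s.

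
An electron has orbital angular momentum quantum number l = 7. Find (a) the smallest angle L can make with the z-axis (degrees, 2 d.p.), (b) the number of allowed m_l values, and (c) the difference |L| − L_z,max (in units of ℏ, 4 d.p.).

cos θ_min = 7/√56, so θ_min ≈ 20.70°.
There are 2l+1 = 15 values of m_l.
|L| − L_z,max = (2√14 − 7)ℏ ≈ 0.4833ℏ.

θ_min ≈ 20.70°; 15 values; |L|−L_z,max ≈ 0.4833ℏ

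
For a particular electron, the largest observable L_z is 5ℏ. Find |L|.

Since max m_l = l, l = 5.
|L| = ℏ√(l(l+1)) = √30 ℏ.

|L| = √30 ℏ ≈ 5.477ℏ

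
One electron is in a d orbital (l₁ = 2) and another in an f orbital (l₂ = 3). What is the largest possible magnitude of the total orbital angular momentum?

|L_tot|_max = √30 ℏ ≈ 5.477ℏ

By the triangle rule, |l₁ − l₂| ≤ L ≤ l₁ + l₂.
So L can be 1, 2, 3, 4, 5.
The largest magnitude corresponds to L = 5: |L_tot| = ℏ√(5·6) = √30 ℏ.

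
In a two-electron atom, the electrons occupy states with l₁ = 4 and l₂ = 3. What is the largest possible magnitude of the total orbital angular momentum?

|L_tot|_max = 2√14 ℏ ≈ 7.483ℏ

The total orbital quantum number L ranges from |l₁ − l₂| to l₁ + l₂ in integer steps.
So L can be 1, 2, 3, 4, 5, 6, 7.
The largest magnitude corresponds to L = 7: |L_tot| = ℏ√(7·8) = 2√14 ℏ.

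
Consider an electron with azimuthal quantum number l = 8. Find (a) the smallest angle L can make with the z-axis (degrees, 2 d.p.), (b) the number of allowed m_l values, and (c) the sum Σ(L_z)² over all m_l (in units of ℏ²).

θ_min ≈ 19.47°; 17 values; Σ(L_z)² = 408 ℏ²

cos θ_min = 8/√72, so θ_min ≈ 19.47°.
There are 2l+1 = 17 values of m_l.
Σ m_l² = 408, so Σ(L_z)² = 408 ℏ².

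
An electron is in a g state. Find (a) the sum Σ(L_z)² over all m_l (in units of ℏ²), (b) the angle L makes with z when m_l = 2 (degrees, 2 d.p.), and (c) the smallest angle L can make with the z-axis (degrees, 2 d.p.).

Σ(L_z)² = 60 ℏ²; θ(m_l=2) ≈ 63.43°; θ_min ≈ 26.57°

For a g orbital, l = 4.
Σ m_l² = 60, so Σ(L_z)² = 60 ℏ².
For m_l = 2: cos θ = 2/√20, θ ≈ 63.43°.
cos θ_min = 4/√20, so θ_min ≈ 26.57°.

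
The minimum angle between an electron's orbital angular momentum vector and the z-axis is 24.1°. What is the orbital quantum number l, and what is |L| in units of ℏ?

l = 5, |L| = √30 ℏ ≈ 5.477ℏ

cos²θ_min = l/(l+1) = 0.8333.
Solving: l = 5.
Then |L| = ℏ√(5·6) = √30 ℏ.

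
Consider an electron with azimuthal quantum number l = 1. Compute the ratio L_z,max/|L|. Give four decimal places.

L_z,max/|L| = 0.7071

|L| = √2 ℏ ≈ 1.4142ℏ, while L_z,max = lℏ = 1ℏ.
L_z,max/|L| = 1/√2 = 0.7071.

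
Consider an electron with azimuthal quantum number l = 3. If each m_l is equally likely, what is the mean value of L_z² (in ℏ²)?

⟨L_z²⟩ = 4 ℏ²

m_l ∈ {-3, -2, -1, 0, 1, 2, 3}.
⟨L_z²⟩ = ℏ²·(Σ m_l²)/(2l+1) = ℏ²·28/7 = 4ℏ².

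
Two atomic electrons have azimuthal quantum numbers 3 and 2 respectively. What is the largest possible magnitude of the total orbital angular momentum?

|L_tot|_max = √30 ℏ ≈ 5.477ℏ

By the triangle rule, |l₁ − l₂| ≤ L ≤ l₁ + l₂.
Allowed values: L = 1, 2, 3, 4, 5.
The largest magnitude corresponds to L = 5: |L_tot| = ℏ√(5·6) = √30 ℏ.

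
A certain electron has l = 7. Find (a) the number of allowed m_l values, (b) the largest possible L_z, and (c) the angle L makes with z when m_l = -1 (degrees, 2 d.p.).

There are 2l+1 = 15 values of m_l.
L_z,max = lℏ = 7ℏ.
For m_l = -1: cos θ = -1/√56, θ ≈ 97.68°.

15 values; L_z,max = 7ℏ; θ(m_l=-1) ≈ 97.68°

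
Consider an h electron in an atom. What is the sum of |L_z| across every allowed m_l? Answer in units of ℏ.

For an h orbital, l = 5.
m_l runs from −5 to 5, i.e. {-5, -4, -3, -2, -1, 0, 1, 2, 3, 4, 5}.
Σ|m_l| = 2(1+2+…+5) = 30.

Σ|L_z| = 30 ℏ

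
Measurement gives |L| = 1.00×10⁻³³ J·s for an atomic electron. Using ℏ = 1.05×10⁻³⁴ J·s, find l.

|L|/ℏ = (1.00×10⁻³³)/(1.05×10⁻³⁴) ≈ 9.524.
l(l+1) ≈ 9.524² ≈ 90.70, so l = 9.

l = 9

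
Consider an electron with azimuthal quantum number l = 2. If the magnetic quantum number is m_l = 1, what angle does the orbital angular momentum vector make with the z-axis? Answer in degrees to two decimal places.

|L|² = l(l+1)ℏ² = 6ℏ², so |L| = √6 ℏ.
L_z = m_l ℏ = 1ℏ.
cos θ = L_z/|L| = 1/√6, so θ ≈ 65.91°.

θ ≈ 65.91°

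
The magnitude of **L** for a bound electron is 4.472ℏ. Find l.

(|L|/ℏ)² = l(l+1) = 20.
Solving: l = 4.

l = 4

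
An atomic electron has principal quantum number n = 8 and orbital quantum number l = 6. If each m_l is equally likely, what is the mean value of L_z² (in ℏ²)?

m_l ∈ {-6, -5, -4, -3, -2, -1, 0, 1, 2, 3, 4, 5, 6}.
⟨L_z²⟩ = ℏ²·l(l+1)/3 = 14ℏ².

⟨L_z²⟩ = 14 ℏ²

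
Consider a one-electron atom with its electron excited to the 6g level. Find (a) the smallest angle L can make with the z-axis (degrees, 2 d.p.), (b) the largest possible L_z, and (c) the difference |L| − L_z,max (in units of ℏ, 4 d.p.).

θ_min ≈ 26.57°; L_z,max = 4ℏ; |L|−L_z,max ≈ 0.4721ℏ

The 6g level has l = 4.
cos θ_min = 4/√20, so θ_min ≈ 26.57°.
L_z,max = lℏ = 4ℏ.
|L| − L_z,max = (2√5 − 4)ℏ ≈ 0.4721ℏ.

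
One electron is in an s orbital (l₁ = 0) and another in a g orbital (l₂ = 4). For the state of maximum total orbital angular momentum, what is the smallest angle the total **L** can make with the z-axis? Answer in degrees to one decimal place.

θ_min ≈ 26.6°

L runs from |0 − 4| = 4 to 0 + 4 = 4.
Allowed values: L = 4.
The maximum is L = 4, with |L_tot| = ℏ√(4·5) = 2√5 ℏ.
The minimum angle with z is arccos(4/√20) ≈ 26.6°.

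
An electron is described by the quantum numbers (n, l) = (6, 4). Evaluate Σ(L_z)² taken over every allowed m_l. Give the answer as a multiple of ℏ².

Σ(L_z)² = 60 ℏ²

m_l runs from −4 to 4, i.e. {-4, -3, -2, -1, 0, 1, 2, 3, 4}.
Summing m² from −4 to 4: Σ m_l² = 60.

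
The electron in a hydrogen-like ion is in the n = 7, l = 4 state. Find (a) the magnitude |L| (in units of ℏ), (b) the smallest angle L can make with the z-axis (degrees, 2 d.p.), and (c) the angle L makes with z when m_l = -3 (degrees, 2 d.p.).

|L| = 2√5 ℏ ≈ 4.472ℏ; θ_min ≈ 26.57°; θ(m_l=-3) ≈ 132.13°

|L| = ℏ√(4·5) = 2√5 ℏ ≈ 4.472ℏ.
cos θ_min = 4/√20, so θ_min ≈ 26.57°.
For m_l = -3: cos θ = -3/√20, θ ≈ 132.13°.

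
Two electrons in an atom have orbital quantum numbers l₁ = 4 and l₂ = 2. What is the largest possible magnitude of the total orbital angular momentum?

The total orbital quantum number L ranges from |l₁ − l₂| to l₁ + l₂ in integer steps.
L ∈ {2, 3, 4, 5, 6}.
The largest magnitude corresponds to L = 6: |L_tot| = ℏ√(6·7) = √42 ℏ.

|L_tot|_max = √42 ℏ ≈ 6.481ℏ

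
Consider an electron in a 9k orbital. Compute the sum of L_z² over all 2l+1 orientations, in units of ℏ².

Σ(L_z)² = 280 ℏ²

For 9k, l = 7.
m_l ∈ {-7, -6, -5, -4, -3, -2, -1, 0, 1, 2, 3, 4, 5, 6, 7}.
Summing m² from −7 to 7: Σ m_l² = 280.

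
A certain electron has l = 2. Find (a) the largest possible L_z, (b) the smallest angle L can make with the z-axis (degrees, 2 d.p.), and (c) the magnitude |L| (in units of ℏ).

L_z,max = 2ℏ; θ_min ≈ 35.26°; |L| = √6 ℏ ≈ 2.449ℏ

L_z,max = lℏ = 2ℏ.
cos θ_min = 2/√6, so θ_min ≈ 35.26°.
|L| = ℏ√(2·3) = √6 ℏ ≈ 2.449ℏ.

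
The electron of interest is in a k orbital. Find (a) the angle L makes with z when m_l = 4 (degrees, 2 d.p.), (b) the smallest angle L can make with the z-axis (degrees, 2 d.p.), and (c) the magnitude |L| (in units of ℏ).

θ(m_l=4) ≈ 57.69°; θ_min ≈ 20.70°; |L| = 2√14 ℏ ≈ 7.483ℏ

The letter k corresponds to l = 7.
For m_l = 4: cos θ = 4/√56, θ ≈ 57.69°.
cos θ_min = 7/√56, so θ_min ≈ 20.70°.
|L| = ℏ√(7·8) = 2√14 ℏ ≈ 7.483ℏ.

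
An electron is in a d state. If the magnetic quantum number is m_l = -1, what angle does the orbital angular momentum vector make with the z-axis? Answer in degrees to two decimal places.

θ ≈ 114.09°

D corresponds to l = 2.
|L|² = l(l+1)ℏ² = 6ℏ², so |L| = √6 ℏ.
L_z = m_l ℏ = −1ℏ.
cos θ = L_z/|L| = -1/√6, so θ ≈ 114.09°.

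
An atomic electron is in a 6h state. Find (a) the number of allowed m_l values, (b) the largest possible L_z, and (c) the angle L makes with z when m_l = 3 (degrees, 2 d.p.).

11 values; L_z,max = 5ℏ; θ(m_l=3) ≈ 56.79°

6h means n = 6, l = 5.
There are 2l+1 = 11 values of m_l.
L_z,max = lℏ = 5ℏ.
For m_l = 3: cos θ = 3/√30, θ ≈ 56.79°.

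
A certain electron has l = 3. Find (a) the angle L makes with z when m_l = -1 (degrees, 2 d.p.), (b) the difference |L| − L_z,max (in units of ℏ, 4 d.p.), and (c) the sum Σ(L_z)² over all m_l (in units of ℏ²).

θ(m_l=-1) ≈ 106.78°; |L|−L_z,max ≈ 0.4641ℏ; Σ(L_z)² = 28 ℏ²

For m_l = -1: cos θ = -1/√12, θ ≈ 106.78°.
|L| − L_z,max = (2√3 − 3)ℏ ≈ 0.4641ℏ.
Σ m_l² = 28, so Σ(L_z)² = 28 ℏ².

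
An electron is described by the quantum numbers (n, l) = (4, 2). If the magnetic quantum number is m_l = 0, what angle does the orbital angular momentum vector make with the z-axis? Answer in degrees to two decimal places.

|L|² = l(l+1)ℏ² = 6ℏ², so |L| = √6 ℏ.
L_z = m_l ℏ = 0ℏ.
cos θ = L_z/|L| = 0/√6, so θ ≈ 90.00°.

θ ≈ 90.00°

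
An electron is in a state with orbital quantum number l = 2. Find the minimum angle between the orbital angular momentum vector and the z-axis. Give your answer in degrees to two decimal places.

|L| = √(l(l+1)) ℏ = √6 ℏ.
The smallest angle corresponds to the largest L_z, i.e. m_l = l = 2, giving L_z = 2ℏ.
cos θ_min = 2/√6, so θ_min ≈ 35.26°.

θ_min ≈ 35.26°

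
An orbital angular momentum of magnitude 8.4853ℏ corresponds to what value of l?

Since |L|² = l(l+1)ℏ², l(l+1) = 72.
Solving: l = 8.

l = 8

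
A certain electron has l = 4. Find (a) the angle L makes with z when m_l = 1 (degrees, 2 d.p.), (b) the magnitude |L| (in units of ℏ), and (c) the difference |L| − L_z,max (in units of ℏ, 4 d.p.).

For m_l = 1: cos θ = 1/√20, θ ≈ 77.08°.
|L| = ℏ√(4·5) = 2√5 ℏ ≈ 4.472ℏ.
|L| − L_z,max = (2√5 − 4)ℏ ≈ 0.4721ℏ.

θ(m_l=1) ≈ 77.08°; |L| = 2√5 ℏ ≈ 4.472ℏ; |L|−L_z,max ≈ 0.4721ℏ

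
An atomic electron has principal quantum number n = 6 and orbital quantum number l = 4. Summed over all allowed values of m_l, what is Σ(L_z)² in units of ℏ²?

m_l runs from −4 to 4, i.e. {-4, -3, -2, -1, 0, 1, 2, 3, 4}.
Σ m_l² = l(l+1)(2l+1)/3 = 4·5·9/3 = 60.

Σ(L_z)² = 60 ℏ²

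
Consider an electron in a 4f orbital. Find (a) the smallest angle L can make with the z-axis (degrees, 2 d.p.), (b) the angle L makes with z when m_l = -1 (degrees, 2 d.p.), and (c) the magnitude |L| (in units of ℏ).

θ_min ≈ 30.00°; θ(m_l=-1) ≈ 106.78°; |L| = 2√3 ℏ ≈ 3.464ℏ

For 4f, l = 3.
cos θ_min = 3/√12, so θ_min ≈ 30.00°.
For m_l = -1: cos θ = -1/√12, θ ≈ 106.78°.
|L| = ℏ√(3·4) = 2√3 ℏ ≈ 3.464ℏ.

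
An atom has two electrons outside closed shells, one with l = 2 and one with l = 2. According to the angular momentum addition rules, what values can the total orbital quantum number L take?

By the triangle rule, |l₁ − l₂| ≤ L ≤ l₁ + l₂.
Allowed values: L = 0, 1, 2, 3, 4.

L = 0, 1, 2, 3, 4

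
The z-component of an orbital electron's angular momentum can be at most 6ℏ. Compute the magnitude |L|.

L_z,max = lℏ, so l = 6.
|L| = ℏ√(l(l+1)) = √42 ℏ.

|L| = √42 ℏ ≈ 6.481ℏ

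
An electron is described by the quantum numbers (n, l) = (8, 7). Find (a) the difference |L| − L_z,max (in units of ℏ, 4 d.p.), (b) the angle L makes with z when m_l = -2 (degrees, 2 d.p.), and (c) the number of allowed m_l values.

|L|−L_z,max ≈ 0.4833ℏ; θ(m_l=-2) ≈ 105.50°; 15 values

|L| − L_z,max = (2√14 − 7)ℏ ≈ 0.4833ℏ.
For m_l = -2: cos θ = -2/√56, θ ≈ 105.50°.
There are 2l+1 = 15 values of m_l.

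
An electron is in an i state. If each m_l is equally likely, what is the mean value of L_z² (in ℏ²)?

I corresponds to l = 6.
The allowed m_l values are -6, -5, -4, -3, -2, -1, 0, 1, 2, 3, 4, 5, 6.
⟨L_z²⟩ = ℏ²·(Σ m_l²)/(2l+1) = ℏ²·182/13 = 14ℏ².

⟨L_z²⟩ = 14 ℏ²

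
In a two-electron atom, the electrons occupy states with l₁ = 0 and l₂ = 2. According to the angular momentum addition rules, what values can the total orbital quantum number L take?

By the triangle rule, |l₁ − l₂| ≤ L ≤ l₁ + l₂.
Allowed values: L = 2.

L = 2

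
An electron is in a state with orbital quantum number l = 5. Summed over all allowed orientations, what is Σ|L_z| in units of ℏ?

Σ|L_z| = 30 ℏ

m_l ∈ {-5, -4, -3, -2, -1, 0, 1, 2, 3, 4, 5}.
Σ|m_l| = l(l+1) = 30.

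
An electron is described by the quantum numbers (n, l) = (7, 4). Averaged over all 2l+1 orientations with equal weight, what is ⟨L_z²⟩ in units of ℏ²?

⟨L_z²⟩ = 6.667 ℏ²

The allowed m_l values are -4, -3, -2, -1, 0, 1, 2, 3, 4.
⟨L_z²⟩ = ℏ²·l(l+1)/3 = 6.667ℏ².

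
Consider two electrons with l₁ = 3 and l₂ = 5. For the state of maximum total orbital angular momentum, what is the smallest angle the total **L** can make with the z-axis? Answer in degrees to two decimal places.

θ_min ≈ 19.47°

Angular momentum addition gives L = |l₁ − l₂|, …, l₁ + l₂.
So L can be 2, 3, 4, 5, 6, 7, 8.
The maximum is L = 8, with |L_tot| = ℏ√(8·9) = 6√2 ℏ.
The minimum angle with z is arccos(8/√72) ≈ 19.47°.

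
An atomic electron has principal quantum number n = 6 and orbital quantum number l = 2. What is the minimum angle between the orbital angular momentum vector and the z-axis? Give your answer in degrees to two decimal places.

|L|² = l(l+1)ℏ² = 6ℏ², so |L| = √6 ℏ.
The smallest angle corresponds to the largest L_z, i.e. m_l = l = 2, giving L_z = 2ℏ.
cos θ_min = 2/√6, so θ_min ≈ 35.26°.

θ_min ≈ 35.26°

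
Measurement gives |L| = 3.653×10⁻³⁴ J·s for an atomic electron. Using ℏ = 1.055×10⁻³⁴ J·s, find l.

Dividing by ℏ: |L|/ℏ ≈ 3.463.
(|L|/ℏ)² = l(l+1) ≈ 11.99 ⇒ l = 3.

l = 3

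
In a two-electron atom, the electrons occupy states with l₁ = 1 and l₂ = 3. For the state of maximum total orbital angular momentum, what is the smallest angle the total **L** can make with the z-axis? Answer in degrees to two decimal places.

Angular momentum addition gives L = |l₁ − l₂|, …, l₁ + l₂.
Allowed values: L = 2, 3, 4.
The maximum is L = 4, with |L_tot| = ℏ√(4·5) = 2√5 ℏ.
The minimum angle with z is arccos(4/√20) ≈ 26.57°.

θ_min ≈ 26.57°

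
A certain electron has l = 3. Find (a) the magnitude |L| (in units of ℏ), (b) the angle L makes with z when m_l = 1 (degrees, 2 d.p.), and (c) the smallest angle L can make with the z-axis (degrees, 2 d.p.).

|L| = ℏ√(3·4) = 2√3 ℏ ≈ 3.464ℏ.
For m_l = 1: cos θ = 1/√12, θ ≈ 73.22°.
cos θ_min = 3/√12, so θ_min ≈ 30.00°.

|L| = 2√3 ℏ ≈ 3.464ℏ; θ(m_l=1) ≈ 73.22°; θ_min ≈ 30.00°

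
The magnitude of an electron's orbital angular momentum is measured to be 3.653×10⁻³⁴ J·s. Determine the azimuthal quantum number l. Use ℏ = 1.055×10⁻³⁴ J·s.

In units of ℏ, |L| ≈ 3.463.
Set l(l+1) = 11.99; the integer solution is l = 3.

l = 3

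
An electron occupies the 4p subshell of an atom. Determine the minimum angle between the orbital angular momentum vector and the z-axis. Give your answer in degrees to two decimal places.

4p means n = 4, l = 1.
|L|² = l(l+1)ℏ² = 2ℏ², so |L| = √2 ℏ.
The smallest angle corresponds to the largest L_z, i.e. m_l = l = 1, giving L_z = 1ℏ.
cos θ_min = 1/√2, so θ_min ≈ 45.00°.

θ_min ≈ 45.00°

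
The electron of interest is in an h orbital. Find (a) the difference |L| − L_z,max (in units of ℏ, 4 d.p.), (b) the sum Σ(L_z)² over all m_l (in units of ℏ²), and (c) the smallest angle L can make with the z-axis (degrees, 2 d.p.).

An h state has l = 5.
|L| − L_z,max = (√30 − 5)ℏ ≈ 0.4772ℏ.
Σ m_l² = 110, so Σ(L_z)² = 110 ℏ².
cos θ_min = 5/√30, so θ_min ≈ 24.09°.

|L|−L_z,max ≈ 0.4772ℏ; Σ(L_z)² = 110 ℏ²; θ_min ≈ 24.09°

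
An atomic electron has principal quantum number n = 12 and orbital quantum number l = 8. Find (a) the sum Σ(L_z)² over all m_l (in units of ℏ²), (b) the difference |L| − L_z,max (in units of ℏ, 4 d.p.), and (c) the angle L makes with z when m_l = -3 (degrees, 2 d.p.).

Σ(L_z)² = 408 ℏ²; |L|−L_z,max ≈ 0.4853ℏ; θ(m_l=-3) ≈ 110.70°

Σ m_l² = 408, so Σ(L_z)² = 408 ℏ².
|L| − L_z,max = (6√2 − 8)ℏ ≈ 0.4853ℏ.
For m_l = -3: cos θ = -3/√72, θ ≈ 110.70°.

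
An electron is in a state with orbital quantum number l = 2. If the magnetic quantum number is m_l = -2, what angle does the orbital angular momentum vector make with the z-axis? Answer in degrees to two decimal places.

|L| = √(l(l+1)) ℏ = √6 ℏ.
L_z = m_l ℏ = −2ℏ.
cos θ = L_z/|L| = -2/√6, so θ ≈ 144.74°.

θ ≈ 144.74°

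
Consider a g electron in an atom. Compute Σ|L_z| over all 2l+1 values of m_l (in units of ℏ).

Σ|L_z| = 20 ℏ

The letter g corresponds to l = 4.
The allowed m_l values are -4, -3, -2, -1, 0, 1, 2, 3, 4.
Σ|m_l| = l(l+1) = 20.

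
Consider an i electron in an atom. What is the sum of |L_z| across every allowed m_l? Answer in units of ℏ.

Σ|L_z| = 42 ℏ

The letter i corresponds to l = 6.
m_l runs from −6 to 6, i.e. {-6, -5, -4, -3, -2, -1, 0, 1, 2, 3, 4, 5, 6}.
Σ|m_l| = l(l+1) = 42.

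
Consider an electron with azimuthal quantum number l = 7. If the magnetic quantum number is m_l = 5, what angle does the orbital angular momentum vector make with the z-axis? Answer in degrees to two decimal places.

θ ≈ 48.08°

|L|² = l(l+1)ℏ² = 56ℏ², so |L| = 2√14 ℏ.
L_z = m_l ℏ = 5ℏ.
cos θ = L_z/|L| = 5/√56, so θ ≈ 48.08°.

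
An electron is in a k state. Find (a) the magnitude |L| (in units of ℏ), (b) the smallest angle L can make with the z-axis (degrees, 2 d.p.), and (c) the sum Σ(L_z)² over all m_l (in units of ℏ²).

A k state has l = 7.
|L| = ℏ√(7·8) = 2√14 ℏ ≈ 7.483ℏ.
cos θ_min = 7/√56, so θ_min ≈ 20.70°.
Σ m_l² = 280, so Σ(L_z)² = 280 ℏ².

|L| = 2√14 ℏ ≈ 7.483ℏ; θ_min ≈ 20.70°; Σ(L_z)² = 280 ℏ²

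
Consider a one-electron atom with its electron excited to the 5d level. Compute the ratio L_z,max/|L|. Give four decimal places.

The 5d level has l = 2.
|L| = √6 ℏ ≈ 2.4495ℏ, while L_z,max = lℏ = 2ℏ.
L_z,max/|L| = 2/√6 = 0.8165.

L_z,max/|L| = 0.8165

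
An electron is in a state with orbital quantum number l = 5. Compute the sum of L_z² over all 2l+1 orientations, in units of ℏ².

Σ(L_z)² = 110 ℏ²

The allowed m_l values are -5, -4, -3, -2, -1, 0, 1, 2, 3, 4, 5.
Summing m² from −5 to 5: Σ m_l² = 110.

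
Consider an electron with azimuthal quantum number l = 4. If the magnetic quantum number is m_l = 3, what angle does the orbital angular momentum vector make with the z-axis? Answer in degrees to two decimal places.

|L| = ℏ√(l(l+1)) = 2√5 ℏ.
L_z = m_l ℏ = 3ℏ.
cos θ = L_z/|L| = 3/√20, so θ ≈ 47.87°.

θ ≈ 47.87°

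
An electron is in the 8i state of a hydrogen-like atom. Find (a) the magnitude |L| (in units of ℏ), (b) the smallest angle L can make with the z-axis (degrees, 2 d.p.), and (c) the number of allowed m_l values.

|L| = √42 ℏ ≈ 6.481ℏ; θ_min ≈ 22.21°; 13 values

For 8i, l = 6.
|L| = ℏ√(6·7) = √42 ℏ ≈ 6.481ℏ.
cos θ_min = 6/√42, so θ_min ≈ 22.21°.
There are 2l+1 = 13 values of m_l.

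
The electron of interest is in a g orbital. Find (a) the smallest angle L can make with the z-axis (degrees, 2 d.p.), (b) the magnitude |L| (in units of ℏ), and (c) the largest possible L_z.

θ_min ≈ 26.57°; |L| = 2√5 ℏ ≈ 4.472ℏ; L_z,max = 4ℏ

For a g orbital, l = 4.
cos θ_min = 4/√20, so θ_min ≈ 26.57°.
|L| = ℏ√(4·5) = 2√5 ℏ ≈ 4.472ℏ.
L_z,max = lℏ = 4ℏ.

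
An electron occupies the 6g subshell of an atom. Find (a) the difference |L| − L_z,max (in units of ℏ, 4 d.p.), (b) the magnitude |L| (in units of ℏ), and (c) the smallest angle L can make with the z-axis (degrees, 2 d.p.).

|L|−L_z,max ≈ 0.4721ℏ; |L| = 2√5 ℏ ≈ 4.472ℏ; θ_min ≈ 26.57°

For 6g, l = 4.
|L| − L_z,max = (2√5 − 4)ℏ ≈ 0.4721ℏ.
|L| = ℏ√(4·5) = 2√5 ℏ ≈ 4.472ℏ.
cos θ_min = 4/√20, so θ_min ≈ 26.57°.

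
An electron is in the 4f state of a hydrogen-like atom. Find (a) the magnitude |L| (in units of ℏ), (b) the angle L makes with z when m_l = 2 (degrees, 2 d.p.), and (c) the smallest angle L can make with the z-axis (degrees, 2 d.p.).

4f means n = 4, l = 3.
|L| = ℏ√(3·4) = 2√3 ℏ ≈ 3.464ℏ.
For m_l = 2: cos θ = 2/√12, θ ≈ 54.74°.
cos θ_min = 3/√12, so θ_min ≈ 30.00°.

|L| = 2√3 ℏ ≈ 3.464ℏ; θ(m_l=2) ≈ 54.74°; θ_min ≈ 30.00°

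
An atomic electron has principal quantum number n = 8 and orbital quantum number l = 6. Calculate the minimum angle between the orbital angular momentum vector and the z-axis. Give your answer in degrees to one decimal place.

θ_min ≈ 22.2°

|L| = ℏ√(l(l+1)) = √42 ℏ.
The smallest angle corresponds to the largest L_z, i.e. m_l = l = 6, giving L_z = 6ℏ.
cos θ_min = 6/√42, so θ_min ≈ 22.2°.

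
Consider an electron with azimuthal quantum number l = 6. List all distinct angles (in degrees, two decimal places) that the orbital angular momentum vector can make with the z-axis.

θ ∈ {22.21°, 39.51°, 51.89°, 62.42°, 72.02°, 81.12°, 90.00°, 98.88°, 107.98°, 117.58°, 128.11°, 140.49°, 157.79°}

|L| = √(l(l+1)) ℏ = √42 ℏ.
cos θ = m_l/√42 for each m_l ∈ {-6, -5, -4, -3, -2, -1, 0, 1, 2, 3, 4, 5, 6}.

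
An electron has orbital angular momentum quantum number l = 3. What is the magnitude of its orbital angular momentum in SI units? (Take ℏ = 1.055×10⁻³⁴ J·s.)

|L| = 3.655×10⁻³⁴ J·s

|L| = ℏ√(l(l+1)) = ℏ√(3·4) = 2√3 ℏ
Numerically, |L| = 3.464 × (1.055×10⁻³⁴ J·s) = 3.655×10⁻³⁴ J·s.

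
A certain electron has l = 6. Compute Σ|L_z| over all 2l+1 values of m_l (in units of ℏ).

Σ|L_z| = 42 ℏ

m_l runs from −6 to 6, i.e. {-6, -5, -4, -3, -2, -1, 0, 1, 2, 3, 4, 5, 6}.
Σ|m_l| = 2·6(6+1)/2 = 42.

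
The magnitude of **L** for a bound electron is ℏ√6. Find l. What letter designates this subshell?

|L| = ℏ√(l(l+1)), so l(l+1) = 6.
The positive root is l = 2.

l = 2 (d orbital)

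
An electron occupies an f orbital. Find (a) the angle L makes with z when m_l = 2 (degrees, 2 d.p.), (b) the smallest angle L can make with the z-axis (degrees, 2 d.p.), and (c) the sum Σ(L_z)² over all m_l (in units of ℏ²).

θ(m_l=2) ≈ 54.74°; θ_min ≈ 30.00°; Σ(L_z)² = 28 ℏ²

The letter f corresponds to l = 3.
For m_l = 2: cos θ = 2/√12, θ ≈ 54.74°.
cos θ_min = 3/√12, so θ_min ≈ 30.00°.
Σ m_l² = 28, so Σ(L_z)² = 28 ℏ².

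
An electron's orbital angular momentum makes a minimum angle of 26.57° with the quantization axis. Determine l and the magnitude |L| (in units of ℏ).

l = 4, |L| = 2√5 ℏ ≈ 4.472ℏ

cos θ_min = l/√(l(l+1)) = √(l/(l+1)), so l/(l+1) = cos²(26.57°) = 0.7999.
Solving: l = 4.
Then |L| = ℏ√(4·5) = 2√5 ℏ.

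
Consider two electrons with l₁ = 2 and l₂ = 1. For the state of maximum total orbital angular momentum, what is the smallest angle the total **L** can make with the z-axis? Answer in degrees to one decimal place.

The total orbital quantum number L ranges from |l₁ − l₂| to l₁ + l₂ in integer steps.
L ∈ {1, 2, 3}.
The maximum is L = 3, with |L_tot| = ℏ√(3·4) = 2√3 ℏ.
The minimum angle with z is arccos(3/√12) ≈ 30.0°.

θ_min ≈ 30.0°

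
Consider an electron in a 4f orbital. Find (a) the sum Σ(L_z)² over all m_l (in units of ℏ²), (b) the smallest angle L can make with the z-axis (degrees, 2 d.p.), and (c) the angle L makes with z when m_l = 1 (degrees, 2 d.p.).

For 4f, l = 3.
Σ m_l² = 28, so Σ(L_z)² = 28 ℏ².
cos θ_min = 3/√12, so θ_min ≈ 30.00°.
For m_l = 1: cos θ = 1/√12, θ ≈ 73.22°.

Σ(L_z)² = 28 ℏ²; θ_min ≈ 30.00°; θ(m_l=1) ≈ 73.22°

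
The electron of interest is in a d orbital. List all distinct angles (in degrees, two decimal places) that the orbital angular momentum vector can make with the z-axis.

For a d orbital, l = 2.
|L|² = l(l+1)ℏ² = 6ℏ², so |L| = √6 ℏ.
cos θ = m_l/√6 for each m_l ∈ {-2, -1, 0, 1, 2}.

θ ∈ {35.26°, 65.91°, 90.00°, 114.09°, 144.74°}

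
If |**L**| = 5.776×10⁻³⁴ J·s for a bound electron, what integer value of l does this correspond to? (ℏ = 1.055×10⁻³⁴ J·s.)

|L|/ℏ = (5.776×10⁻³⁴)/(1.055×10⁻³⁴) ≈ 5.475.
(|L|/ℏ)² = l(l+1) ≈ 29.97 ⇒ l = 5.

l = 5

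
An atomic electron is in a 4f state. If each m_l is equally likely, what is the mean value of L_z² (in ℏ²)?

⟨L_z²⟩ = 4 ℏ²

The 4f subshell has l = 3.
The allowed m_l values are -3, -2, -1, 0, 1, 2, 3.
⟨L_z²⟩ = ℏ²·(Σ m_l²)/(2l+1) = ℏ²·28/7 = 4ℏ².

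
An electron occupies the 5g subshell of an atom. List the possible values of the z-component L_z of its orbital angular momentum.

L_z ∈ {−4ℏ, −3ℏ, −2ℏ, −ℏ, 0, ℏ, 2ℏ, 3ℏ, 4ℏ}

The 5g subshell has l = 4.
L_z = m_l ℏ with m_l ranging from −l to +l in integer steps.
For l = 4: m_l ∈ {-4, -3, -2, -1, 0, 1, 2, 3, 4}.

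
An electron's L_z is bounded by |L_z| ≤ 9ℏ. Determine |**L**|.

|L| = 3√10 ℏ ≈ 9.487ℏ

L_z,max = lℏ, so l = 9.
|L| = √(l(l+1)) ℏ = 3√10 ℏ.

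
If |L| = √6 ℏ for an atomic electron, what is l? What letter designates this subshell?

(|L|/ℏ)² = l(l+1) = 6.
l² + l − 6 = 0 ⇒ l = 2.

l = 2 (d orbital)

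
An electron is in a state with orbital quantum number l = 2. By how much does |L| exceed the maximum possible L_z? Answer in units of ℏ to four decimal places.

|L| = √6 ℏ ≈ 2.4495ℏ, while L_z,max = lℏ = 2ℏ.
The difference is (√6 − 2)ℏ ≈ 0.4495ℏ.

|L| − L_z,max ≈ 0.4495ℏ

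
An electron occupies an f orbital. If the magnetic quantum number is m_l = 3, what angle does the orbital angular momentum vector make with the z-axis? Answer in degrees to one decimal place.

θ ≈ 30.0°

The letter f corresponds to l = 3.
|L|² = l(l+1)ℏ² = 12ℏ², so |L| = 2√3 ℏ.
L_z = m_l ℏ = 3ℏ.
cos θ = L_z/|L| = 3/√12, so θ ≈ 30.0°.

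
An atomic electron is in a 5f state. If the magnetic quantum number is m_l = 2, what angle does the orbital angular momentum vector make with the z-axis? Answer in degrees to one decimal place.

5f means n = 5, l = 3.
|L|² = l(l+1)ℏ² = 12ℏ², so |L| = 2√3 ℏ.
L_z = m_l ℏ = 2ℏ.
cos θ = L_z/|L| = 2/√12, so θ ≈ 54.7°.

θ ≈ 54.7°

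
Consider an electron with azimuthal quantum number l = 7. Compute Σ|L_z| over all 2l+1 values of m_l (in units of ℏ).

Σ|L_z| = 56 ℏ

m_l ∈ {-7, -6, -5, -4, -3, -2, -1, 0, 1, 2, 3, 4, 5, 6, 7}.
Σ|m_l| = 2(1+2+…+7) = 56.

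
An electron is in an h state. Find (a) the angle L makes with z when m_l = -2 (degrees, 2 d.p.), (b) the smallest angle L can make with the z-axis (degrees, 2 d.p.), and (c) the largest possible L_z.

θ(m_l=-2) ≈ 111.42°; θ_min ≈ 24.09°; L_z,max = 5ℏ

The letter h corresponds to l = 5.
For m_l = -2: cos θ = -2/√30, θ ≈ 111.42°.
cos θ_min = 5/√30, so θ_min ≈ 24.09°.
L_z,max = lℏ = 5ℏ.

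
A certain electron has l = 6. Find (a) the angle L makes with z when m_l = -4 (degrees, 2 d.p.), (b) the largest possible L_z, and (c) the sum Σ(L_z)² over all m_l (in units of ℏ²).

For m_l = -4: cos θ = -4/√42, θ ≈ 128.11°.
L_z,max = lℏ = 6ℏ.
Σ m_l² = 182, so Σ(L_z)² = 182 ℏ².

θ(m_l=-4) ≈ 128.11°; L_z,max = 6ℏ; Σ(L_z)² = 182 ℏ²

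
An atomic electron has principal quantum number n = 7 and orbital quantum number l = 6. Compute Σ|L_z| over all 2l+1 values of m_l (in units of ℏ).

The allowed m_l values are -6, -5, -4, -3, -2, -1, 0, 1, 2, 3, 4, 5, 6.
Σ|m_l| = 2(1+2+…+6) = 42.

Σ|L_z| = 42 ℏ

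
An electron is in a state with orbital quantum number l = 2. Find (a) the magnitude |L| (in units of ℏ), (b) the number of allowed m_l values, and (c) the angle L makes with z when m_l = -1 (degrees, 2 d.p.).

|L| = √6 ℏ ≈ 2.449ℏ; 5 values; θ(m_l=-1) ≈ 114.09°

|L| = ℏ√(2·3) = √6 ℏ ≈ 2.449ℏ.
There are 2l+1 = 5 values of m_l.
For m_l = -1: cos θ = -1/√6, θ ≈ 114.09°.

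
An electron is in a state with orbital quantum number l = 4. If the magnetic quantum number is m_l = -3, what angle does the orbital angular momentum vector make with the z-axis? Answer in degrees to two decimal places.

θ ≈ 132.13°

|L|² = l(l+1)ℏ² = 20ℏ², so |L| = 2√5 ℏ.
L_z = m_l ℏ = −3ℏ.
cos θ = L_z/|L| = -3/√20, so θ ≈ 132.13°.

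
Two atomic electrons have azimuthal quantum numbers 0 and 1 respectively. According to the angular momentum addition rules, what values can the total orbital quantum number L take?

L = 1

By the triangle rule, |l₁ − l₂| ≤ L ≤ l₁ + l₂.
So L can be 1.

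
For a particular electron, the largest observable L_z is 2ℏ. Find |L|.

The maximum L_z equals lℏ, giving l = 2.
|L| = √(l(l+1)) ℏ = √6 ℏ.

|L| = √6 ℏ ≈ 2.449ℏ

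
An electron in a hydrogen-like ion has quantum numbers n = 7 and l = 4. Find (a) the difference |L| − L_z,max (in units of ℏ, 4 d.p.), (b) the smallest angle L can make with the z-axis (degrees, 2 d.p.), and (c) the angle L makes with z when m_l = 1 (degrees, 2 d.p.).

|L|−L_z,max ≈ 0.4721ℏ; θ_min ≈ 26.57°; θ(m_l=1) ≈ 77.08°

|L| − L_z,max = (2√5 − 4)ℏ ≈ 0.4721ℏ.
cos θ_min = 4/√20, so θ_min ≈ 26.57°.
For m_l = 1: cos θ = 1/√20, θ ≈ 77.08°.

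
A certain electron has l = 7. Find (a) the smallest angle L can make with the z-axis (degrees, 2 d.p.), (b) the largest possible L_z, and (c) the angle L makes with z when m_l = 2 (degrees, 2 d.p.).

cos θ_min = 7/√56, so θ_min ≈ 20.70°.
L_z,max = lℏ = 7ℏ.
For m_l = 2: cos θ = 2/√56, θ ≈ 74.50°.

θ_min ≈ 20.70°; L_z,max = 7ℏ; θ(m_l=2) ≈ 74.50°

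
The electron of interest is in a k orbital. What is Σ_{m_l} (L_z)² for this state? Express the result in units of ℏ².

Σ(L_z)² = 280 ℏ²

A k state has l = 7.
m_l runs from −7 to 7, i.e. {-7, -6, -5, -4, -3, -2, -1, 0, 1, 2, 3, 4, 5, 6, 7}.
Σ m_l² = 2·(1 + 4 + 9 + 16 + 25 + 36 + 49) = 280.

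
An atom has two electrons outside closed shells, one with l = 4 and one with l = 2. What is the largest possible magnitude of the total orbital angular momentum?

The total orbital quantum number L ranges from |l₁ − l₂| to l₁ + l₂ in integer steps.
L ∈ {2, 3, 4, 5, 6}.
The largest magnitude corresponds to L = 6: |L_tot| = ℏ√(6·7) = √42 ℏ.

|L_tot|_max = √42 ℏ ≈ 6.481ℏ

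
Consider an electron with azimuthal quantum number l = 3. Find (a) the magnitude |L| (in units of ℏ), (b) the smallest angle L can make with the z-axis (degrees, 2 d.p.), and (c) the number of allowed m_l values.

|L| = 2√3 ℏ ≈ 3.464ℏ; θ_min ≈ 30.00°; 7 values

|L| = ℏ√(3·4) = 2√3 ℏ ≈ 3.464ℏ.
cos θ_min = 3/√12, so θ_min ≈ 30.00°.
There are 2l+1 = 7 values of m_l.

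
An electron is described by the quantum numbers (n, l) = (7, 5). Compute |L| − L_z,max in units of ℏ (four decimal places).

|L| − L_z,max ≈ 0.4772ℏ

|L| = √30 ℏ ≈ 5.4772ℏ, while L_z,max = lℏ = 5ℏ.
The difference is (√30 − 5)ℏ ≈ 0.4772ℏ.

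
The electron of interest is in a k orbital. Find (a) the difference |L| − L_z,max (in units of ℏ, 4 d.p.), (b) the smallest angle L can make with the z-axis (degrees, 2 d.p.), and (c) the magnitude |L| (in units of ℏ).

A k state has l = 7.
|L| − L_z,max = (2√14 − 7)ℏ ≈ 0.4833ℏ.
cos θ_min = 7/√56, so θ_min ≈ 20.70°.
|L| = ℏ√(7·8) = 2√14 ℏ ≈ 7.483ℏ.

|L|−L_z,max ≈ 0.4833ℏ; θ_min ≈ 20.70°; |L| = 2√14 ℏ ≈ 7.483ℏ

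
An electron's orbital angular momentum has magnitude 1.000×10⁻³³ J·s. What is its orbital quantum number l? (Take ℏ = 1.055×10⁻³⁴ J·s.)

l = 9

In units of ℏ, |L| ≈ 9.479.
(|L|/ℏ)² = l(l+1) ≈ 89.85 ⇒ l = 9.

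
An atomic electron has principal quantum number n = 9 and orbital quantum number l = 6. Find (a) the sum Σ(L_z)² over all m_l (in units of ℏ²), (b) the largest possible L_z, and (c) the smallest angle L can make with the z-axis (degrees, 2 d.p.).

Σ(L_z)² = 182 ℏ²; L_z,max = 6ℏ; θ_min ≈ 22.21°

Σ m_l² = 182, so Σ(L_z)² = 182 ℏ².
L_z,max = lℏ = 6ℏ.
cos θ_min = 6/√42, so θ_min ≈ 22.21°.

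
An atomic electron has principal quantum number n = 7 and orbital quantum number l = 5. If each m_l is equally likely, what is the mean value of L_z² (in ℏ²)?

⟨L_z²⟩ = 10 ℏ²

m_l runs from −5 to 5, i.e. {-5, -4, -3, -2, -1, 0, 1, 2, 3, 4, 5}.
⟨L_z²⟩ = ℏ²·(Σ m_l²)/(2l+1) = ℏ²·110/11 = 10ℏ².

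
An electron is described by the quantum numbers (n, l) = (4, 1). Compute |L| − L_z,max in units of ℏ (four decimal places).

|L| = √2 ℏ ≈ 1.4142ℏ, while L_z,max = lℏ = 1ℏ.
The difference is (√2 − 1)ℏ ≈ 0.4142ℏ.

|L| − L_z,max ≈ 0.4142ℏ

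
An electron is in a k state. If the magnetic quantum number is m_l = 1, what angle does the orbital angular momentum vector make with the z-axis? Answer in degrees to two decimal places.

The letter k corresponds to l = 7.
|L| = ℏ√(l(l+1)) = 2√14 ℏ.
L_z = m_l ℏ = 1ℏ.
cos θ = L_z/|L| = 1/√56, so θ ≈ 82.32°.

θ ≈ 82.32°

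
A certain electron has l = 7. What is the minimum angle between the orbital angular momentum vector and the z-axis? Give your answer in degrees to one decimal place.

|L|² = l(l+1)ℏ² = 56ℏ², so |L| = 2√14 ℏ.
The smallest angle corresponds to the largest L_z, i.e. m_l = l = 7, giving L_z = 7ℏ.
cos θ_min = 7/√56, so θ_min ≈ 20.7°.

θ_min ≈ 20.7°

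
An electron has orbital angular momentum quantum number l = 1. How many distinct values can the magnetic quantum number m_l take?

The number of m_l values is 2l + 1 = 2·1 + 1 = 3.

3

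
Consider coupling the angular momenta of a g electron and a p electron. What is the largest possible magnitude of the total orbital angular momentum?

|L_tot|_max = √30 ℏ ≈ 5.477ℏ

L runs from |4 − 1| = 3 to 4 + 1 = 5.
L ∈ {3, 4, 5}.
The largest magnitude corresponds to L = 5: |L_tot| = ℏ√(5·6) = √30 ℏ.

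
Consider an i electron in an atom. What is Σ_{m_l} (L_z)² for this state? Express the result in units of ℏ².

An i state has l = 6.
The allowed m_l values are -6, -5, -4, -3, -2, -1, 0, 1, 2, 3, 4, 5, 6.
Σ m_l² = l(l+1)(2l+1)/3 = 6·7·13/3 = 182.

Σ(L_z)² = 182 ℏ²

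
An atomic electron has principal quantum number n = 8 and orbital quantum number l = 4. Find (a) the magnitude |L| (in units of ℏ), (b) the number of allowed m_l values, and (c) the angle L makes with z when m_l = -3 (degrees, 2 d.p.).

|L| = 2√5 ℏ ≈ 4.472ℏ; 9 values; θ(m_l=-3) ≈ 132.13°

|L| = ℏ√(4·5) = 2√5 ℏ ≈ 4.472ℏ.
There are 2l+1 = 9 values of m_l.
For m_l = -3: cos θ = -3/√20, θ ≈ 132.13°.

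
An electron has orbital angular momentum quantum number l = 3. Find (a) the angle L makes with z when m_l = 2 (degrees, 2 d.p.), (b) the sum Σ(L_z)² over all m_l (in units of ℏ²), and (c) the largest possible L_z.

θ(m_l=2) ≈ 54.74°; Σ(L_z)² = 28 ℏ²; L_z,max = 3ℏ

For m_l = 2: cos θ = 2/√12, θ ≈ 54.74°.
Σ m_l² = 28, so Σ(L_z)² = 28 ℏ².
L_z,max = lℏ = 3ℏ.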